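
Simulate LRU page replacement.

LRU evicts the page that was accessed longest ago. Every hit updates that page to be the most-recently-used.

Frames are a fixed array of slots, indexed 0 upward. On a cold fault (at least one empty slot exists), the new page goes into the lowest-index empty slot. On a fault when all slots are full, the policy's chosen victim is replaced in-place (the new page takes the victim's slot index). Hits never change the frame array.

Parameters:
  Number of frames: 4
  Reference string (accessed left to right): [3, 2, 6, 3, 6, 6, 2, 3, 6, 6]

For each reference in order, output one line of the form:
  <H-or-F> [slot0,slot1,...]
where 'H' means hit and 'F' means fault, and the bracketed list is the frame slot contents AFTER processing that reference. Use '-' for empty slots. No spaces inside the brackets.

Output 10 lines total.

F [3,-,-,-]
F [3,2,-,-]
F [3,2,6,-]
H [3,2,6,-]
H [3,2,6,-]
H [3,2,6,-]
H [3,2,6,-]
H [3,2,6,-]
H [3,2,6,-]
H [3,2,6,-]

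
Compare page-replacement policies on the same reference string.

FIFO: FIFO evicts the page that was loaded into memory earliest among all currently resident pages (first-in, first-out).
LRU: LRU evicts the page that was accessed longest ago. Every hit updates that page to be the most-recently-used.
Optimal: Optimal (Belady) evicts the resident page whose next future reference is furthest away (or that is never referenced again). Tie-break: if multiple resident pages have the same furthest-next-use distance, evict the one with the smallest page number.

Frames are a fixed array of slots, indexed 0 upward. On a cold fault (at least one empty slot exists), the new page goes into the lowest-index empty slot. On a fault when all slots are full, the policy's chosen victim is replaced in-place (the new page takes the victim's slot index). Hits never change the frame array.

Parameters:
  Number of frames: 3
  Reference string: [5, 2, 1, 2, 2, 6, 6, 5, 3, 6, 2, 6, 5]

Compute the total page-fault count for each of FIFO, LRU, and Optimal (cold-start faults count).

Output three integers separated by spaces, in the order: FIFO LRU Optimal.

Answer: 9 8 6

Derivation:
--- FIFO ---
  step 0: ref 5 -> FAULT, frames=[5,-,-] (faults so far: 1)
  step 1: ref 2 -> FAULT, frames=[5,2,-] (faults so far: 2)
  step 2: ref 1 -> FAULT, frames=[5,2,1] (faults so far: 3)
  step 3: ref 2 -> HIT, frames=[5,2,1] (faults so far: 3)
  step 4: ref 2 -> HIT, frames=[5,2,1] (faults so far: 3)
  step 5: ref 6 -> FAULT, evict 5, frames=[6,2,1] (faults so far: 4)
  step 6: ref 6 -> HIT, frames=[6,2,1] (faults so far: 4)
  step 7: ref 5 -> FAULT, evict 2, frames=[6,5,1] (faults so far: 5)
  step 8: ref 3 -> FAULT, evict 1, frames=[6,5,3] (faults so far: 6)
  step 9: ref 6 -> HIT, frames=[6,5,3] (faults so far: 6)
  step 10: ref 2 -> FAULT, evict 6, frames=[2,5,3] (faults so far: 7)
  step 11: ref 6 -> FAULT, evict 5, frames=[2,6,3] (faults so far: 8)
  step 12: ref 5 -> FAULT, evict 3, frames=[2,6,5] (faults so far: 9)
  FIFO total faults: 9
--- LRU ---
  step 0: ref 5 -> FAULT, frames=[5,-,-] (faults so far: 1)
  step 1: ref 2 -> FAULT, frames=[5,2,-] (faults so far: 2)
  step 2: ref 1 -> FAULT, frames=[5,2,1] (faults so far: 3)
  step 3: ref 2 -> HIT, frames=[5,2,1] (faults so far: 3)
  step 4: ref 2 -> HIT, frames=[5,2,1] (faults so far: 3)
  step 5: ref 6 -> FAULT, evict 5, frames=[6,2,1] (faults so far: 4)
  step 6: ref 6 -> HIT, frames=[6,2,1] (faults so far: 4)
  step 7: ref 5 -> FAULT, evict 1, frames=[6,2,5] (faults so far: 5)
  step 8: ref 3 -> FAULT, evict 2, frames=[6,3,5] (faults so far: 6)
  step 9: ref 6 -> HIT, frames=[6,3,5] (faults so far: 6)
  step 10: ref 2 -> FAULT, evict 5, frames=[6,3,2] (faults so far: 7)
  step 11: ref 6 -> HIT, frames=[6,3,2] (faults so far: 7)
  step 12: ref 5 -> FAULT, evict 3, frames=[6,5,2] (faults so far: 8)
  LRU total faults: 8
--- Optimal ---
  step 0: ref 5 -> FAULT, frames=[5,-,-] (faults so far: 1)
  step 1: ref 2 -> FAULT, frames=[5,2,-] (faults so far: 2)
  step 2: ref 1 -> FAULT, frames=[5,2,1] (faults so far: 3)
  step 3: ref 2 -> HIT, frames=[5,2,1] (faults so far: 3)
  step 4: ref 2 -> HIT, frames=[5,2,1] (faults so far: 3)
  step 5: ref 6 -> FAULT, evict 1, frames=[5,2,6] (faults so far: 4)
  step 6: ref 6 -> HIT, frames=[5,2,6] (faults so far: 4)
  step 7: ref 5 -> HIT, frames=[5,2,6] (faults so far: 4)
  step 8: ref 3 -> FAULT, evict 5, frames=[3,2,6] (faults so far: 5)
  step 9: ref 6 -> HIT, frames=[3,2,6] (faults so far: 5)
  step 10: ref 2 -> HIT, frames=[3,2,6] (faults so far: 5)
  step 11: ref 6 -> HIT, frames=[3,2,6] (faults so far: 5)
  step 12: ref 5 -> FAULT, evict 2, frames=[3,5,6] (faults so far: 6)
  Optimal total faults: 6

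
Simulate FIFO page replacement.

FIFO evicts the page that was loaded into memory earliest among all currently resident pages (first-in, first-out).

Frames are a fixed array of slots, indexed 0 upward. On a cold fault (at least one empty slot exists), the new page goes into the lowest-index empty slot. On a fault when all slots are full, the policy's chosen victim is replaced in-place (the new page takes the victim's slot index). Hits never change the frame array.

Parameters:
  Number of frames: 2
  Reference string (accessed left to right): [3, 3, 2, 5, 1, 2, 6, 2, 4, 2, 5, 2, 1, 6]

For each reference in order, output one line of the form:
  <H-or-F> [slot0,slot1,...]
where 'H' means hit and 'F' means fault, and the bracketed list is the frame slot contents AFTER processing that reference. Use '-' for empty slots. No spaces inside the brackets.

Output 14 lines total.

F [3,-]
H [3,-]
F [3,2]
F [5,2]
F [5,1]
F [2,1]
F [2,6]
H [2,6]
F [4,6]
F [4,2]
F [5,2]
H [5,2]
F [5,1]
F [6,1]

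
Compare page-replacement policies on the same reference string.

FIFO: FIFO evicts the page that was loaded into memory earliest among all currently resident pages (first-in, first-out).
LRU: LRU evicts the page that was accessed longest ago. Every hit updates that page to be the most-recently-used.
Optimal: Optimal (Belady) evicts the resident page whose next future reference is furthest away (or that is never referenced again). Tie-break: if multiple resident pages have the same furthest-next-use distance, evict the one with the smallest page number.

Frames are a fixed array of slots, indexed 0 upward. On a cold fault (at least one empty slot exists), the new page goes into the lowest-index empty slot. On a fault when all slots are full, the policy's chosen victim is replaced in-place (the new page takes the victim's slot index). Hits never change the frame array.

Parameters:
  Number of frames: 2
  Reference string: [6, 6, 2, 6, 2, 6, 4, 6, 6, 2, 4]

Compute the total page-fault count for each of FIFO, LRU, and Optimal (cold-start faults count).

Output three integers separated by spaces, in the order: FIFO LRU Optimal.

Answer: 6 5 4

Derivation:
--- FIFO ---
  step 0: ref 6 -> FAULT, frames=[6,-] (faults so far: 1)
  step 1: ref 6 -> HIT, frames=[6,-] (faults so far: 1)
  step 2: ref 2 -> FAULT, frames=[6,2] (faults so far: 2)
  step 3: ref 6 -> HIT, frames=[6,2] (faults so far: 2)
  step 4: ref 2 -> HIT, frames=[6,2] (faults so far: 2)
  step 5: ref 6 -> HIT, frames=[6,2] (faults so far: 2)
  step 6: ref 4 -> FAULT, evict 6, frames=[4,2] (faults so far: 3)
  step 7: ref 6 -> FAULT, evict 2, frames=[4,6] (faults so far: 4)
  step 8: ref 6 -> HIT, frames=[4,6] (faults so far: 4)
  step 9: ref 2 -> FAULT, evict 4, frames=[2,6] (faults so far: 5)
  step 10: ref 4 -> FAULT, evict 6, frames=[2,4] (faults so far: 6)
  FIFO total faults: 6
--- LRU ---
  step 0: ref 6 -> FAULT, frames=[6,-] (faults so far: 1)
  step 1: ref 6 -> HIT, frames=[6,-] (faults so far: 1)
  step 2: ref 2 -> FAULT, frames=[6,2] (faults so far: 2)
  step 3: ref 6 -> HIT, frames=[6,2] (faults so far: 2)
  step 4: ref 2 -> HIT, frames=[6,2] (faults so far: 2)
  step 5: ref 6 -> HIT, frames=[6,2] (faults so far: 2)
  step 6: ref 4 -> FAULT, evict 2, frames=[6,4] (faults so far: 3)
  step 7: ref 6 -> HIT, frames=[6,4] (faults so far: 3)
  step 8: ref 6 -> HIT, frames=[6,4] (faults so far: 3)
  step 9: ref 2 -> FAULT, evict 4, frames=[6,2] (faults so far: 4)
  step 10: ref 4 -> FAULT, evict 6, frames=[4,2] (faults so far: 5)
  LRU total faults: 5
--- Optimal ---
  step 0: ref 6 -> FAULT, frames=[6,-] (faults so far: 1)
  step 1: ref 6 -> HIT, frames=[6,-] (faults so far: 1)
  step 2: ref 2 -> FAULT, frames=[6,2] (faults so far: 2)
  step 3: ref 6 -> HIT, frames=[6,2] (faults so far: 2)
  step 4: ref 2 -> HIT, frames=[6,2] (faults so far: 2)
  step 5: ref 6 -> HIT, frames=[6,2] (faults so far: 2)
  step 6: ref 4 -> FAULT, evict 2, frames=[6,4] (faults so far: 3)
  step 7: ref 6 -> HIT, frames=[6,4] (faults so far: 3)
  step 8: ref 6 -> HIT, frames=[6,4] (faults so far: 3)
  step 9: ref 2 -> FAULT, evict 6, frames=[2,4] (faults so far: 4)
  step 10: ref 4 -> HIT, frames=[2,4] (faults so far: 4)
  Optimal total faults: 4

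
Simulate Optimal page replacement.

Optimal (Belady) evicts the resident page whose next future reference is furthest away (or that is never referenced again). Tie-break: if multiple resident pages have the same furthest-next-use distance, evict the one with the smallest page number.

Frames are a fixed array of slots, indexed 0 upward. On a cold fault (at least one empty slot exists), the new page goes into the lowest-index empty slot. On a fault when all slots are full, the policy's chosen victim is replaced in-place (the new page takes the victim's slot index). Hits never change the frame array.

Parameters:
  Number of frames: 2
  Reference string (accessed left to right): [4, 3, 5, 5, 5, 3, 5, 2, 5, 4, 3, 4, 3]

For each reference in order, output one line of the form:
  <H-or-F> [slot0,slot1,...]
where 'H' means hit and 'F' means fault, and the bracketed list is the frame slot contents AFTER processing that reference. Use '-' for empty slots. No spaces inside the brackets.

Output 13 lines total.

F [4,-]
F [4,3]
F [5,3]
H [5,3]
H [5,3]
H [5,3]
H [5,3]
F [5,2]
H [5,2]
F [5,4]
F [3,4]
H [3,4]
H [3,4]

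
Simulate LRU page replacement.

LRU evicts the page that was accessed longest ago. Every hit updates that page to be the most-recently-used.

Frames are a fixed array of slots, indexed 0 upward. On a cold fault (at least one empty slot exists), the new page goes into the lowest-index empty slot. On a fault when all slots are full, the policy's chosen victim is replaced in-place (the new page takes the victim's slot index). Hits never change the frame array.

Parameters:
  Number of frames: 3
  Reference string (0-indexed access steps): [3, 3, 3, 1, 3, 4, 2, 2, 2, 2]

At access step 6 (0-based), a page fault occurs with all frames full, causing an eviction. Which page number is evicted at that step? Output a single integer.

Answer: 1

Derivation:
Step 0: ref 3 -> FAULT, frames=[3,-,-]
Step 1: ref 3 -> HIT, frames=[3,-,-]
Step 2: ref 3 -> HIT, frames=[3,-,-]
Step 3: ref 1 -> FAULT, frames=[3,1,-]
Step 4: ref 3 -> HIT, frames=[3,1,-]
Step 5: ref 4 -> FAULT, frames=[3,1,4]
Step 6: ref 2 -> FAULT, evict 1, frames=[3,2,4]
At step 6: evicted page 1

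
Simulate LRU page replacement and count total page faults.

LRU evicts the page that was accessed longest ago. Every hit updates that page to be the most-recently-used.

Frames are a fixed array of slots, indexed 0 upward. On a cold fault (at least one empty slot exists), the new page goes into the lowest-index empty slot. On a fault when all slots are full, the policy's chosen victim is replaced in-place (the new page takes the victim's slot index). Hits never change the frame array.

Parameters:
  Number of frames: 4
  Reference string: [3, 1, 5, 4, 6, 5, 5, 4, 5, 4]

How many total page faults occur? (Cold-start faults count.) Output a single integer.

Step 0: ref 3 → FAULT, frames=[3,-,-,-]
Step 1: ref 1 → FAULT, frames=[3,1,-,-]
Step 2: ref 5 → FAULT, frames=[3,1,5,-]
Step 3: ref 4 → FAULT, frames=[3,1,5,4]
Step 4: ref 6 → FAULT (evict 3), frames=[6,1,5,4]
Step 5: ref 5 → HIT, frames=[6,1,5,4]
Step 6: ref 5 → HIT, frames=[6,1,5,4]
Step 7: ref 4 → HIT, frames=[6,1,5,4]
Step 8: ref 5 → HIT, frames=[6,1,5,4]
Step 9: ref 4 → HIT, frames=[6,1,5,4]
Total faults: 5

Answer: 5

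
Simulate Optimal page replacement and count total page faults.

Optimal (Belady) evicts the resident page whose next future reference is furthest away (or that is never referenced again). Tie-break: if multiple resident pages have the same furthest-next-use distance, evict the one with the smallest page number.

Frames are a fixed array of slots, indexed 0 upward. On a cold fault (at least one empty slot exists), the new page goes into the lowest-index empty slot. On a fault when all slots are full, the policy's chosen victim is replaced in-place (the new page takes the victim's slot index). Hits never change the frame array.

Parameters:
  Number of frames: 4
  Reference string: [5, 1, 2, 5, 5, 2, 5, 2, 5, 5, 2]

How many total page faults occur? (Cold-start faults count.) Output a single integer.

Answer: 3

Derivation:
Step 0: ref 5 → FAULT, frames=[5,-,-,-]
Step 1: ref 1 → FAULT, frames=[5,1,-,-]
Step 2: ref 2 → FAULT, frames=[5,1,2,-]
Step 3: ref 5 → HIT, frames=[5,1,2,-]
Step 4: ref 5 → HIT, frames=[5,1,2,-]
Step 5: ref 2 → HIT, frames=[5,1,2,-]
Step 6: ref 5 → HIT, frames=[5,1,2,-]
Step 7: ref 2 → HIT, frames=[5,1,2,-]
Step 8: ref 5 → HIT, frames=[5,1,2,-]
Step 9: ref 5 → HIT, frames=[5,1,2,-]
Step 10: ref 2 → HIT, frames=[5,1,2,-]
Total faults: 3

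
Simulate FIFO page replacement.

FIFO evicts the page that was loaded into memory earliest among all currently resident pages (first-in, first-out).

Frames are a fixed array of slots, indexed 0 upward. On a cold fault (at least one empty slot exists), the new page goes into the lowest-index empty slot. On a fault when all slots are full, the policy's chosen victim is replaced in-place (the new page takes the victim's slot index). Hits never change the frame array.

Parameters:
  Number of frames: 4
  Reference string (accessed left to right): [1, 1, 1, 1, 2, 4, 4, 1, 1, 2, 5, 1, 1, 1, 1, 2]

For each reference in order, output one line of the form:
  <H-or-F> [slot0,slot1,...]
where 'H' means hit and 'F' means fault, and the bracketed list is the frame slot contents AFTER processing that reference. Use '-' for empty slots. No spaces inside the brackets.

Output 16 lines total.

F [1,-,-,-]
H [1,-,-,-]
H [1,-,-,-]
H [1,-,-,-]
F [1,2,-,-]
F [1,2,4,-]
H [1,2,4,-]
H [1,2,4,-]
H [1,2,4,-]
H [1,2,4,-]
F [1,2,4,5]
H [1,2,4,5]
H [1,2,4,5]
H [1,2,4,5]
H [1,2,4,5]
H [1,2,4,5]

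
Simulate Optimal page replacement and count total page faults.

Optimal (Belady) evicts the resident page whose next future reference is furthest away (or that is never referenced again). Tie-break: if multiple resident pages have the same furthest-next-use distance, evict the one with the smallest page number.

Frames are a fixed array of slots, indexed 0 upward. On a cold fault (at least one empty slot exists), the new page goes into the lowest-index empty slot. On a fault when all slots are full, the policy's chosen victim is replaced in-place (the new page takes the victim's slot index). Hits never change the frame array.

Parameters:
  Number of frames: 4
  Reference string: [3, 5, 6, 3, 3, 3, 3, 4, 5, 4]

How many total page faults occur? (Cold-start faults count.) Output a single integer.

Answer: 4

Derivation:
Step 0: ref 3 → FAULT, frames=[3,-,-,-]
Step 1: ref 5 → FAULT, frames=[3,5,-,-]
Step 2: ref 6 → FAULT, frames=[3,5,6,-]
Step 3: ref 3 → HIT, frames=[3,5,6,-]
Step 4: ref 3 → HIT, frames=[3,5,6,-]
Step 5: ref 3 → HIT, frames=[3,5,6,-]
Step 6: ref 3 → HIT, frames=[3,5,6,-]
Step 7: ref 4 → FAULT, frames=[3,5,6,4]
Step 8: ref 5 → HIT, frames=[3,5,6,4]
Step 9: ref 4 → HIT, frames=[3,5,6,4]
Total faults: 4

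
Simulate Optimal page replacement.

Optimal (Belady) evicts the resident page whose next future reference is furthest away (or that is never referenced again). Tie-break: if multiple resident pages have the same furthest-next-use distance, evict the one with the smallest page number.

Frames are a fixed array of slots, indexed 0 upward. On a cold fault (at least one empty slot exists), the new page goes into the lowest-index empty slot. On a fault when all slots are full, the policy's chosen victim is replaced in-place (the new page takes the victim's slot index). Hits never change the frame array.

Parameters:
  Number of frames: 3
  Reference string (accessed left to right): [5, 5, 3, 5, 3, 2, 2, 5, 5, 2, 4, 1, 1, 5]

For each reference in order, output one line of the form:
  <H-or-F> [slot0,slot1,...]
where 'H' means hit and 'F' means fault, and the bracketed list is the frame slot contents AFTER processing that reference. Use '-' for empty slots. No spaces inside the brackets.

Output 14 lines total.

F [5,-,-]
H [5,-,-]
F [5,3,-]
H [5,3,-]
H [5,3,-]
F [5,3,2]
H [5,3,2]
H [5,3,2]
H [5,3,2]
H [5,3,2]
F [5,3,4]
F [5,1,4]
H [5,1,4]
H [5,1,4]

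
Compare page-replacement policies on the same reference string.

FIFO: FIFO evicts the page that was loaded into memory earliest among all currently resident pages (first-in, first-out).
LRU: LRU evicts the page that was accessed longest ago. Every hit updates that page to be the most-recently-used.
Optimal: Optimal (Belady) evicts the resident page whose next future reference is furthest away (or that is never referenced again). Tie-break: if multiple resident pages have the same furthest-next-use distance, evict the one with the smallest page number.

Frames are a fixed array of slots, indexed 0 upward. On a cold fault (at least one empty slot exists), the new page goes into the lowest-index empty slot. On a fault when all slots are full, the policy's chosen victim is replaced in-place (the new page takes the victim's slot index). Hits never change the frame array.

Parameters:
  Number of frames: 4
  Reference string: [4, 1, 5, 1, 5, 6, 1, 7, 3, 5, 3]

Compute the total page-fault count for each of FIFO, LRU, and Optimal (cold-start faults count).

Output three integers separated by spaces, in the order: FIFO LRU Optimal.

--- FIFO ---
  step 0: ref 4 -> FAULT, frames=[4,-,-,-] (faults so far: 1)
  step 1: ref 1 -> FAULT, frames=[4,1,-,-] (faults so far: 2)
  step 2: ref 5 -> FAULT, frames=[4,1,5,-] (faults so far: 3)
  step 3: ref 1 -> HIT, frames=[4,1,5,-] (faults so far: 3)
  step 4: ref 5 -> HIT, frames=[4,1,5,-] (faults so far: 3)
  step 5: ref 6 -> FAULT, frames=[4,1,5,6] (faults so far: 4)
  step 6: ref 1 -> HIT, frames=[4,1,5,6] (faults so far: 4)
  step 7: ref 7 -> FAULT, evict 4, frames=[7,1,5,6] (faults so far: 5)
  step 8: ref 3 -> FAULT, evict 1, frames=[7,3,5,6] (faults so far: 6)
  step 9: ref 5 -> HIT, frames=[7,3,5,6] (faults so far: 6)
  step 10: ref 3 -> HIT, frames=[7,3,5,6] (faults so far: 6)
  FIFO total faults: 6
--- LRU ---
  step 0: ref 4 -> FAULT, frames=[4,-,-,-] (faults so far: 1)
  step 1: ref 1 -> FAULT, frames=[4,1,-,-] (faults so far: 2)
  step 2: ref 5 -> FAULT, frames=[4,1,5,-] (faults so far: 3)
  step 3: ref 1 -> HIT, frames=[4,1,5,-] (faults so far: 3)
  step 4: ref 5 -> HIT, frames=[4,1,5,-] (faults so far: 3)
  step 5: ref 6 -> FAULT, frames=[4,1,5,6] (faults so far: 4)
  step 6: ref 1 -> HIT, frames=[4,1,5,6] (faults so far: 4)
  step 7: ref 7 -> FAULT, evict 4, frames=[7,1,5,6] (faults so far: 5)
  step 8: ref 3 -> FAULT, evict 5, frames=[7,1,3,6] (faults so far: 6)
  step 9: ref 5 -> FAULT, evict 6, frames=[7,1,3,5] (faults so far: 7)
  step 10: ref 3 -> HIT, frames=[7,1,3,5] (faults so far: 7)
  LRU total faults: 7
--- Optimal ---
  step 0: ref 4 -> FAULT, frames=[4,-,-,-] (faults so far: 1)
  step 1: ref 1 -> FAULT, frames=[4,1,-,-] (faults so far: 2)
  step 2: ref 5 -> FAULT, frames=[4,1,5,-] (faults so far: 3)
  step 3: ref 1 -> HIT, frames=[4,1,5,-] (faults so far: 3)
  step 4: ref 5 -> HIT, frames=[4,1,5,-] (faults so far: 3)
  step 5: ref 6 -> FAULT, frames=[4,1,5,6] (faults so far: 4)
  step 6: ref 1 -> HIT, frames=[4,1,5,6] (faults so far: 4)
  step 7: ref 7 -> FAULT, evict 1, frames=[4,7,5,6] (faults so far: 5)
  step 8: ref 3 -> FAULT, evict 4, frames=[3,7,5,6] (faults so far: 6)
  step 9: ref 5 -> HIT, frames=[3,7,5,6] (faults so far: 6)
  step 10: ref 3 -> HIT, frames=[3,7,5,6] (faults so far: 6)
  Optimal total faults: 6

Answer: 6 7 6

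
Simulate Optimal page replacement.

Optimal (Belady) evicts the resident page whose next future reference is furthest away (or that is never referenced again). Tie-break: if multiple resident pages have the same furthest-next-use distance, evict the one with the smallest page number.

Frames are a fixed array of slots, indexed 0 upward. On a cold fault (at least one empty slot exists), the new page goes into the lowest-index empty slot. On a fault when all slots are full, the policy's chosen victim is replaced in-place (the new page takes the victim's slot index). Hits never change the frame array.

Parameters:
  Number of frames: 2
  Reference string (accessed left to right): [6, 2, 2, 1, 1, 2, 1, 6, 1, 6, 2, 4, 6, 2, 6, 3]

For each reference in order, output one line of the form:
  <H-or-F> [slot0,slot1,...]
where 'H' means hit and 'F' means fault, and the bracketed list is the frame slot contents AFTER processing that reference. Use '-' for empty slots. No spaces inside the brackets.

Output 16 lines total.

F [6,-]
F [6,2]
H [6,2]
F [1,2]
H [1,2]
H [1,2]
H [1,2]
F [1,6]
H [1,6]
H [1,6]
F [2,6]
F [4,6]
H [4,6]
F [2,6]
H [2,6]
F [3,6]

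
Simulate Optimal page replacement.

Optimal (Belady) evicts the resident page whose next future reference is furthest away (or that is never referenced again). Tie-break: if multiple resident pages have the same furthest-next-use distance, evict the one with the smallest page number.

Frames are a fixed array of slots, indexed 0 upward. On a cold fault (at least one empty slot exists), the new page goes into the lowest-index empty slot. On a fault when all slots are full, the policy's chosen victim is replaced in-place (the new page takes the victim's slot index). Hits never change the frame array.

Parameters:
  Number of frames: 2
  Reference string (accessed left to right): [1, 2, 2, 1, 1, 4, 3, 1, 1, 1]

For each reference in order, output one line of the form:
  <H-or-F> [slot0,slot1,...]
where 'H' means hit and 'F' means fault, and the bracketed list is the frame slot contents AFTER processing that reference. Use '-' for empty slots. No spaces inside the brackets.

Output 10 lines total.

F [1,-]
F [1,2]
H [1,2]
H [1,2]
H [1,2]
F [1,4]
F [1,3]
H [1,3]
H [1,3]
H [1,3]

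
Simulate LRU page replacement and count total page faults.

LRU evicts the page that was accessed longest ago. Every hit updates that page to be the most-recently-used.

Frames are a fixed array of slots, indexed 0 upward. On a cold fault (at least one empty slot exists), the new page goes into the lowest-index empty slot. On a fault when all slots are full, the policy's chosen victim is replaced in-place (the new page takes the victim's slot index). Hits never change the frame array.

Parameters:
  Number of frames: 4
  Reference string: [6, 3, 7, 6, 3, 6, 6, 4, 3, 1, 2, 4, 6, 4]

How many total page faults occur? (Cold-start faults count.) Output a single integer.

Answer: 7

Derivation:
Step 0: ref 6 → FAULT, frames=[6,-,-,-]
Step 1: ref 3 → FAULT, frames=[6,3,-,-]
Step 2: ref 7 → FAULT, frames=[6,3,7,-]
Step 3: ref 6 → HIT, frames=[6,3,7,-]
Step 4: ref 3 → HIT, frames=[6,3,7,-]
Step 5: ref 6 → HIT, frames=[6,3,7,-]
Step 6: ref 6 → HIT, frames=[6,3,7,-]
Step 7: ref 4 → FAULT, frames=[6,3,7,4]
Step 8: ref 3 → HIT, frames=[6,3,7,4]
Step 9: ref 1 → FAULT (evict 7), frames=[6,3,1,4]
Step 10: ref 2 → FAULT (evict 6), frames=[2,3,1,4]
Step 11: ref 4 → HIT, frames=[2,3,1,4]
Step 12: ref 6 → FAULT (evict 3), frames=[2,6,1,4]
Step 13: ref 4 → HIT, frames=[2,6,1,4]
Total faults: 7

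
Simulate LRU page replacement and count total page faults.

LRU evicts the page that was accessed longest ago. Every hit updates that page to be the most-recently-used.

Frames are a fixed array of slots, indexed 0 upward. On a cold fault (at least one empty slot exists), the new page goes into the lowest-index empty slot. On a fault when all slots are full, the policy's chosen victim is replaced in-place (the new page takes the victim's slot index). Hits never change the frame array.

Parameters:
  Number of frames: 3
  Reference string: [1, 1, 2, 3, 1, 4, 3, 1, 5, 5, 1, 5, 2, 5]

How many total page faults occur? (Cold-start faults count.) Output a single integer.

Step 0: ref 1 → FAULT, frames=[1,-,-]
Step 1: ref 1 → HIT, frames=[1,-,-]
Step 2: ref 2 → FAULT, frames=[1,2,-]
Step 3: ref 3 → FAULT, frames=[1,2,3]
Step 4: ref 1 → HIT, frames=[1,2,3]
Step 5: ref 4 → FAULT (evict 2), frames=[1,4,3]
Step 6: ref 3 → HIT, frames=[1,4,3]
Step 7: ref 1 → HIT, frames=[1,4,3]
Step 8: ref 5 → FAULT (evict 4), frames=[1,5,3]
Step 9: ref 5 → HIT, frames=[1,5,3]
Step 10: ref 1 → HIT, frames=[1,5,3]
Step 11: ref 5 → HIT, frames=[1,5,3]
Step 12: ref 2 → FAULT (evict 3), frames=[1,5,2]
Step 13: ref 5 → HIT, frames=[1,5,2]
Total faults: 6

Answer: 6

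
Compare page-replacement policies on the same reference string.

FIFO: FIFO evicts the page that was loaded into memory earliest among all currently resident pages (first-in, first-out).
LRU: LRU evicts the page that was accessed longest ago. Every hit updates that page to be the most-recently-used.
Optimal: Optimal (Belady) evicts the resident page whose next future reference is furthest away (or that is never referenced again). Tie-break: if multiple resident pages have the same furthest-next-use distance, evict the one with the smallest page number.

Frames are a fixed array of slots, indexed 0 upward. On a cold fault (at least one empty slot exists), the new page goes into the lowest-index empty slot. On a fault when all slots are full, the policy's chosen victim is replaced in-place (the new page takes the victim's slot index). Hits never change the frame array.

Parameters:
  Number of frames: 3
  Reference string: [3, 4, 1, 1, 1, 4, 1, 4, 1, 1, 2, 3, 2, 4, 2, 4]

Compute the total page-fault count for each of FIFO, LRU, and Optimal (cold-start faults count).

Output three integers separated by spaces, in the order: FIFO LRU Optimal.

--- FIFO ---
  step 0: ref 3 -> FAULT, frames=[3,-,-] (faults so far: 1)
  step 1: ref 4 -> FAULT, frames=[3,4,-] (faults so far: 2)
  step 2: ref 1 -> FAULT, frames=[3,4,1] (faults so far: 3)
  step 3: ref 1 -> HIT, frames=[3,4,1] (faults so far: 3)
  step 4: ref 1 -> HIT, frames=[3,4,1] (faults so far: 3)
  step 5: ref 4 -> HIT, frames=[3,4,1] (faults so far: 3)
  step 6: ref 1 -> HIT, frames=[3,4,1] (faults so far: 3)
  step 7: ref 4 -> HIT, frames=[3,4,1] (faults so far: 3)
  step 8: ref 1 -> HIT, frames=[3,4,1] (faults so far: 3)
  step 9: ref 1 -> HIT, frames=[3,4,1] (faults so far: 3)
  step 10: ref 2 -> FAULT, evict 3, frames=[2,4,1] (faults so far: 4)
  step 11: ref 3 -> FAULT, evict 4, frames=[2,3,1] (faults so far: 5)
  step 12: ref 2 -> HIT, frames=[2,3,1] (faults so far: 5)
  step 13: ref 4 -> FAULT, evict 1, frames=[2,3,4] (faults so far: 6)
  step 14: ref 2 -> HIT, frames=[2,3,4] (faults so far: 6)
  step 15: ref 4 -> HIT, frames=[2,3,4] (faults so far: 6)
  FIFO total faults: 6
--- LRU ---
  step 0: ref 3 -> FAULT, frames=[3,-,-] (faults so far: 1)
  step 1: ref 4 -> FAULT, frames=[3,4,-] (faults so far: 2)
  step 2: ref 1 -> FAULT, frames=[3,4,1] (faults so far: 3)
  step 3: ref 1 -> HIT, frames=[3,4,1] (faults so far: 3)
  step 4: ref 1 -> HIT, frames=[3,4,1] (faults so far: 3)
  step 5: ref 4 -> HIT, frames=[3,4,1] (faults so far: 3)
  step 6: ref 1 -> HIT, frames=[3,4,1] (faults so far: 3)
  step 7: ref 4 -> HIT, frames=[3,4,1] (faults so far: 3)
  step 8: ref 1 -> HIT, frames=[3,4,1] (faults so far: 3)
  step 9: ref 1 -> HIT, frames=[3,4,1] (faults so far: 3)
  step 10: ref 2 -> FAULT, evict 3, frames=[2,4,1] (faults so far: 4)
  step 11: ref 3 -> FAULT, evict 4, frames=[2,3,1] (faults so far: 5)
  step 12: ref 2 -> HIT, frames=[2,3,1] (faults so far: 5)
  step 13: ref 4 -> FAULT, evict 1, frames=[2,3,4] (faults so far: 6)
  step 14: ref 2 -> HIT, frames=[2,3,4] (faults so far: 6)
  step 15: ref 4 -> HIT, frames=[2,3,4] (faults so far: 6)
  LRU total faults: 6
--- Optimal ---
  step 0: ref 3 -> FAULT, frames=[3,-,-] (faults so far: 1)
  step 1: ref 4 -> FAULT, frames=[3,4,-] (faults so far: 2)
  step 2: ref 1 -> FAULT, frames=[3,4,1] (faults so far: 3)
  step 3: ref 1 -> HIT, frames=[3,4,1] (faults so far: 3)
  step 4: ref 1 -> HIT, frames=[3,4,1] (faults so far: 3)
  step 5: ref 4 -> HIT, frames=[3,4,1] (faults so far: 3)
  step 6: ref 1 -> HIT, frames=[3,4,1] (faults so far: 3)
  step 7: ref 4 -> HIT, frames=[3,4,1] (faults so far: 3)
  step 8: ref 1 -> HIT, frames=[3,4,1] (faults so far: 3)
  step 9: ref 1 -> HIT, frames=[3,4,1] (faults so far: 3)
  step 10: ref 2 -> FAULT, evict 1, frames=[3,4,2] (faults so far: 4)
  step 11: ref 3 -> HIT, frames=[3,4,2] (faults so far: 4)
  step 12: ref 2 -> HIT, frames=[3,4,2] (faults so far: 4)
  step 13: ref 4 -> HIT, frames=[3,4,2] (faults so far: 4)
  step 14: ref 2 -> HIT, frames=[3,4,2] (faults so far: 4)
  step 15: ref 4 -> HIT, frames=[3,4,2] (faults so far: 4)
  Optimal total faults: 4

Answer: 6 6 4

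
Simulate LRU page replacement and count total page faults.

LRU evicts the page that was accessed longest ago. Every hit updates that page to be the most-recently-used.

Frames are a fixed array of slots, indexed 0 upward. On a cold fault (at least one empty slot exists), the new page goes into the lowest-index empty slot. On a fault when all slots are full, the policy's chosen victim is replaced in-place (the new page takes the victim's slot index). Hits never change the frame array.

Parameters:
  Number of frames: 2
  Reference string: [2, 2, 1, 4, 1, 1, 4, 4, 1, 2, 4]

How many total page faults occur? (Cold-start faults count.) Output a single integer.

Answer: 5

Derivation:
Step 0: ref 2 → FAULT, frames=[2,-]
Step 1: ref 2 → HIT, frames=[2,-]
Step 2: ref 1 → FAULT, frames=[2,1]
Step 3: ref 4 → FAULT (evict 2), frames=[4,1]
Step 4: ref 1 → HIT, frames=[4,1]
Step 5: ref 1 → HIT, frames=[4,1]
Step 6: ref 4 → HIT, frames=[4,1]
Step 7: ref 4 → HIT, frames=[4,1]
Step 8: ref 1 → HIT, frames=[4,1]
Step 9: ref 2 → FAULT (evict 4), frames=[2,1]
Step 10: ref 4 → FAULT (evict 1), frames=[2,4]
Total faults: 5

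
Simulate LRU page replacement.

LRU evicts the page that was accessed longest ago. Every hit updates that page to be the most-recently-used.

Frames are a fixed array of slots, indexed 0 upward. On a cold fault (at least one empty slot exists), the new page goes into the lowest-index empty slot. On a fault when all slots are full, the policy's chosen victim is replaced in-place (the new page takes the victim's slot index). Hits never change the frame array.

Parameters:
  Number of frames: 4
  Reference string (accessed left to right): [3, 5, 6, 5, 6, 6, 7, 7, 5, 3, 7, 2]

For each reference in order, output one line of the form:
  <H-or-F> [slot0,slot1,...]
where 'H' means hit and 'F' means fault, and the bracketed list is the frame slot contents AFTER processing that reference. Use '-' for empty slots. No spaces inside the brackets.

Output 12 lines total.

F [3,-,-,-]
F [3,5,-,-]
F [3,5,6,-]
H [3,5,6,-]
H [3,5,6,-]
H [3,5,6,-]
F [3,5,6,7]
H [3,5,6,7]
H [3,5,6,7]
H [3,5,6,7]
H [3,5,6,7]
F [3,5,2,7]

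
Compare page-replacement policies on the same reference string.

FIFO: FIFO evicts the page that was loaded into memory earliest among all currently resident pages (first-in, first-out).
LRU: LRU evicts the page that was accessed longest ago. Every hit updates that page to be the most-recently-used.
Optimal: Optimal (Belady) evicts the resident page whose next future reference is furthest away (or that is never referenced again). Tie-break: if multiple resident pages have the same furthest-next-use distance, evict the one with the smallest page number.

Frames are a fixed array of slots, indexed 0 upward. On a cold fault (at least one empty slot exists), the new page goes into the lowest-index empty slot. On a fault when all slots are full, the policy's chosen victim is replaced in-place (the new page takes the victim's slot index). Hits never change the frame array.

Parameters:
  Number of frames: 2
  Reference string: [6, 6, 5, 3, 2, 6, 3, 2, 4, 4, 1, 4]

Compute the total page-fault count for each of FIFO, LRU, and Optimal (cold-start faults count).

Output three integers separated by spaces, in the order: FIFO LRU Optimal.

Answer: 9 9 7

Derivation:
--- FIFO ---
  step 0: ref 6 -> FAULT, frames=[6,-] (faults so far: 1)
  step 1: ref 6 -> HIT, frames=[6,-] (faults so far: 1)
  step 2: ref 5 -> FAULT, frames=[6,5] (faults so far: 2)
  step 3: ref 3 -> FAULT, evict 6, frames=[3,5] (faults so far: 3)
  step 4: ref 2 -> FAULT, evict 5, frames=[3,2] (faults so far: 4)
  step 5: ref 6 -> FAULT, evict 3, frames=[6,2] (faults so far: 5)
  step 6: ref 3 -> FAULT, evict 2, frames=[6,3] (faults so far: 6)
  step 7: ref 2 -> FAULT, evict 6, frames=[2,3] (faults so far: 7)
  step 8: ref 4 -> FAULT, evict 3, frames=[2,4] (faults so far: 8)
  step 9: ref 4 -> HIT, frames=[2,4] (faults so far: 8)
  step 10: ref 1 -> FAULT, evict 2, frames=[1,4] (faults so far: 9)
  step 11: ref 4 -> HIT, frames=[1,4] (faults so far: 9)
  FIFO total faults: 9
--- LRU ---
  step 0: ref 6 -> FAULT, frames=[6,-] (faults so far: 1)
  step 1: ref 6 -> HIT, frames=[6,-] (faults so far: 1)
  step 2: ref 5 -> FAULT, frames=[6,5] (faults so far: 2)
  step 3: ref 3 -> FAULT, evict 6, frames=[3,5] (faults so far: 3)
  step 4: ref 2 -> FAULT, evict 5, frames=[3,2] (faults so far: 4)
  step 5: ref 6 -> FAULT, evict 3, frames=[6,2] (faults so far: 5)
  step 6: ref 3 -> FAULT, evict 2, frames=[6,3] (faults so far: 6)
  step 7: ref 2 -> FAULT, evict 6, frames=[2,3] (faults so far: 7)
  step 8: ref 4 -> FAULT, evict 3, frames=[2,4] (faults so far: 8)
  step 9: ref 4 -> HIT, frames=[2,4] (faults so far: 8)
  step 10: ref 1 -> FAULT, evict 2, frames=[1,4] (faults so far: 9)
  step 11: ref 4 -> HIT, frames=[1,4] (faults so far: 9)
  LRU total faults: 9
--- Optimal ---
  step 0: ref 6 -> FAULT, frames=[6,-] (faults so far: 1)
  step 1: ref 6 -> HIT, frames=[6,-] (faults so far: 1)
  step 2: ref 5 -> FAULT, frames=[6,5] (faults so far: 2)
  step 3: ref 3 -> FAULT, evict 5, frames=[6,3] (faults so far: 3)
  step 4: ref 2 -> FAULT, evict 3, frames=[6,2] (faults so far: 4)
  step 5: ref 6 -> HIT, frames=[6,2] (faults so far: 4)
  step 6: ref 3 -> FAULT, evict 6, frames=[3,2] (faults so far: 5)
  step 7: ref 2 -> HIT, frames=[3,2] (faults so far: 5)
  step 8: ref 4 -> FAULT, evict 2, frames=[3,4] (faults so far: 6)
  step 9: ref 4 -> HIT, frames=[3,4] (faults so far: 6)
  step 10: ref 1 -> FAULT, evict 3, frames=[1,4] (faults so far: 7)
  step 11: ref 4 -> HIT, frames=[1,4] (faults so far: 7)
  Optimal total faults: 7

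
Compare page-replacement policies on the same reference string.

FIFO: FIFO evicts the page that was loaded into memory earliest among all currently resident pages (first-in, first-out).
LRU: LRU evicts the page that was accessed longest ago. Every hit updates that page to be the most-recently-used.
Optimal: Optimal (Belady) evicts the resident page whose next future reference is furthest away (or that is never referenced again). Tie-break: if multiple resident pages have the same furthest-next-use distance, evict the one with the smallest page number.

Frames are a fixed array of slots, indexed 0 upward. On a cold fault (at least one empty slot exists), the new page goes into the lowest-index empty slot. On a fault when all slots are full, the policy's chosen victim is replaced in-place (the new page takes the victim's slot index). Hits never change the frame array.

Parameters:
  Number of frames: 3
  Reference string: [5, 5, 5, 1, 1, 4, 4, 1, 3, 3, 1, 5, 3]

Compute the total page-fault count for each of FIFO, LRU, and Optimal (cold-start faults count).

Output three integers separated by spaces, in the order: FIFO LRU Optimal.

--- FIFO ---
  step 0: ref 5 -> FAULT, frames=[5,-,-] (faults so far: 1)
  step 1: ref 5 -> HIT, frames=[5,-,-] (faults so far: 1)
  step 2: ref 5 -> HIT, frames=[5,-,-] (faults so far: 1)
  step 3: ref 1 -> FAULT, frames=[5,1,-] (faults so far: 2)
  step 4: ref 1 -> HIT, frames=[5,1,-] (faults so far: 2)
  step 5: ref 4 -> FAULT, frames=[5,1,4] (faults so far: 3)
  step 6: ref 4 -> HIT, frames=[5,1,4] (faults so far: 3)
  step 7: ref 1 -> HIT, frames=[5,1,4] (faults so far: 3)
  step 8: ref 3 -> FAULT, evict 5, frames=[3,1,4] (faults so far: 4)
  step 9: ref 3 -> HIT, frames=[3,1,4] (faults so far: 4)
  step 10: ref 1 -> HIT, frames=[3,1,4] (faults so far: 4)
  step 11: ref 5 -> FAULT, evict 1, frames=[3,5,4] (faults so far: 5)
  step 12: ref 3 -> HIT, frames=[3,5,4] (faults so far: 5)
  FIFO total faults: 5
--- LRU ---
  step 0: ref 5 -> FAULT, frames=[5,-,-] (faults so far: 1)
  step 1: ref 5 -> HIT, frames=[5,-,-] (faults so far: 1)
  step 2: ref 5 -> HIT, frames=[5,-,-] (faults so far: 1)
  step 3: ref 1 -> FAULT, frames=[5,1,-] (faults so far: 2)
  step 4: ref 1 -> HIT, frames=[5,1,-] (faults so far: 2)
  step 5: ref 4 -> FAULT, frames=[5,1,4] (faults so far: 3)
  step 6: ref 4 -> HIT, frames=[5,1,4] (faults so far: 3)
  step 7: ref 1 -> HIT, frames=[5,1,4] (faults so far: 3)
  step 8: ref 3 -> FAULT, evict 5, frames=[3,1,4] (faults so far: 4)
  step 9: ref 3 -> HIT, frames=[3,1,4] (faults so far: 4)
  step 10: ref 1 -> HIT, frames=[3,1,4] (faults so far: 4)
  step 11: ref 5 -> FAULT, evict 4, frames=[3,1,5] (faults so far: 5)
  step 12: ref 3 -> HIT, frames=[3,1,5] (faults so far: 5)
  LRU total faults: 5
--- Optimal ---
  step 0: ref 5 -> FAULT, frames=[5,-,-] (faults so far: 1)
  step 1: ref 5 -> HIT, frames=[5,-,-] (faults so far: 1)
  step 2: ref 5 -> HIT, frames=[5,-,-] (faults so far: 1)
  step 3: ref 1 -> FAULT, frames=[5,1,-] (faults so far: 2)
  step 4: ref 1 -> HIT, frames=[5,1,-] (faults so far: 2)
  step 5: ref 4 -> FAULT, frames=[5,1,4] (faults so far: 3)
  step 6: ref 4 -> HIT, frames=[5,1,4] (faults so far: 3)
  step 7: ref 1 -> HIT, frames=[5,1,4] (faults so far: 3)
  step 8: ref 3 -> FAULT, evict 4, frames=[5,1,3] (faults so far: 4)
  step 9: ref 3 -> HIT, frames=[5,1,3] (faults so far: 4)
  step 10: ref 1 -> HIT, frames=[5,1,3] (faults so far: 4)
  step 11: ref 5 -> HIT, frames=[5,1,3] (faults so far: 4)
  step 12: ref 3 -> HIT, frames=[5,1,3] (faults so far: 4)
  Optimal total faults: 4

Answer: 5 5 4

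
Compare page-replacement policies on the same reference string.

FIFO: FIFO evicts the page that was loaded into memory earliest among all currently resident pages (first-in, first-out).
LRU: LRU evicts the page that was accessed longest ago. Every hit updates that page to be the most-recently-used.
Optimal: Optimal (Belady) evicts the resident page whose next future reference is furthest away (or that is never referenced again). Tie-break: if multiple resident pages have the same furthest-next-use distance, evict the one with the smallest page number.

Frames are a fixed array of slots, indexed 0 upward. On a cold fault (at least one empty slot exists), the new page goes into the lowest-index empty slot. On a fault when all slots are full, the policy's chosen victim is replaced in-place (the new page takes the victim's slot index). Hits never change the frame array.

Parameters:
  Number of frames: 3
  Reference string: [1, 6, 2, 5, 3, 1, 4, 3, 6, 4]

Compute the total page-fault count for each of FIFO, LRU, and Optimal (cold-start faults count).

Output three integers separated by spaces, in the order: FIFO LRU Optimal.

--- FIFO ---
  step 0: ref 1 -> FAULT, frames=[1,-,-] (faults so far: 1)
  step 1: ref 6 -> FAULT, frames=[1,6,-] (faults so far: 2)
  step 2: ref 2 -> FAULT, frames=[1,6,2] (faults so far: 3)
  step 3: ref 5 -> FAULT, evict 1, frames=[5,6,2] (faults so far: 4)
  step 4: ref 3 -> FAULT, evict 6, frames=[5,3,2] (faults so far: 5)
  step 5: ref 1 -> FAULT, evict 2, frames=[5,3,1] (faults so far: 6)
  step 6: ref 4 -> FAULT, evict 5, frames=[4,3,1] (faults so far: 7)
  step 7: ref 3 -> HIT, frames=[4,3,1] (faults so far: 7)
  step 8: ref 6 -> FAULT, evict 3, frames=[4,6,1] (faults so far: 8)
  step 9: ref 4 -> HIT, frames=[4,6,1] (faults so far: 8)
  FIFO total faults: 8
--- LRU ---
  step 0: ref 1 -> FAULT, frames=[1,-,-] (faults so far: 1)
  step 1: ref 6 -> FAULT, frames=[1,6,-] (faults so far: 2)
  step 2: ref 2 -> FAULT, frames=[1,6,2] (faults so far: 3)
  step 3: ref 5 -> FAULT, evict 1, frames=[5,6,2] (faults so far: 4)
  step 4: ref 3 -> FAULT, evict 6, frames=[5,3,2] (faults so far: 5)
  step 5: ref 1 -> FAULT, evict 2, frames=[5,3,1] (faults so far: 6)
  step 6: ref 4 -> FAULT, evict 5, frames=[4,3,1] (faults so far: 7)
  step 7: ref 3 -> HIT, frames=[4,3,1] (faults so far: 7)
  step 8: ref 6 -> FAULT, evict 1, frames=[4,3,6] (faults so far: 8)
  step 9: ref 4 -> HIT, frames=[4,3,6] (faults so far: 8)
  LRU total faults: 8
--- Optimal ---
  step 0: ref 1 -> FAULT, frames=[1,-,-] (faults so far: 1)
  step 1: ref 6 -> FAULT, frames=[1,6,-] (faults so far: 2)
  step 2: ref 2 -> FAULT, frames=[1,6,2] (faults so far: 3)
  step 3: ref 5 -> FAULT, evict 2, frames=[1,6,5] (faults so far: 4)
  step 4: ref 3 -> FAULT, evict 5, frames=[1,6,3] (faults so far: 5)
  step 5: ref 1 -> HIT, frames=[1,6,3] (faults so far: 5)
  step 6: ref 4 -> FAULT, evict 1, frames=[4,6,3] (faults so far: 6)
  step 7: ref 3 -> HIT, frames=[4,6,3] (faults so far: 6)
  step 8: ref 6 -> HIT, frames=[4,6,3] (faults so far: 6)
  step 9: ref 4 -> HIT, frames=[4,6,3] (faults so far: 6)
  Optimal total faults: 6

Answer: 8 8 6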